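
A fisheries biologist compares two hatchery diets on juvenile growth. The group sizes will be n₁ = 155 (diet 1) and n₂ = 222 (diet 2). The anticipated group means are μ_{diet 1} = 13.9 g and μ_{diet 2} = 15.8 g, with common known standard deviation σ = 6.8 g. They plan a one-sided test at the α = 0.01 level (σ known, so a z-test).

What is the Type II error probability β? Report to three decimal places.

β ≈ 0.366

Standardized effect: d = |μ_{diet 1} − μ_{diet 2}| / σ = |13.9 − 15.8| / 6.8 = 0.2794
Noncentrality parameter: δ = d / √(1/n₁ + 1/n₂) = 0.2794 / √(1/155 + 1/222) = 2.6694
Critical value for a one-sided test at α = 0.01: z_α = 2.326.
Power = P(Z > 2.326 − δ) = Φ(0.343) = 0.6342.
Type II error: β = 1 − power = 1 − 0.6342 = 0.3658.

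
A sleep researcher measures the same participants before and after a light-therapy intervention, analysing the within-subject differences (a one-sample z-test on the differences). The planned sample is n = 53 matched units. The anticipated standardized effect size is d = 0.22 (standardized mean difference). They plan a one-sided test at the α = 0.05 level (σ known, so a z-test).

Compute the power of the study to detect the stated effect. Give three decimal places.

Power ≈ 0.483

Noncentrality parameter: δ = d·√n = 0.22 × √53 = 1.6016
One-sided α = 0.05 → critical value z_{0.05} = 1.645.
Power = P(Z > 1.645 − δ) = Φ(-0.043) = 0.4828.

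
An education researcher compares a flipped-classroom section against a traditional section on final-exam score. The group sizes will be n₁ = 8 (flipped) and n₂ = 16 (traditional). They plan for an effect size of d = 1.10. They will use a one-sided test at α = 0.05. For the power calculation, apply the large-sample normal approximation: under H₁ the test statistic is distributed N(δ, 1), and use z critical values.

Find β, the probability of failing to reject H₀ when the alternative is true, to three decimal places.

Noncentrality parameter: δ = d / √(1/n₁ + 1/n₂) = 1.10 / √(1/8 + 1/16) = 2.5403
Critical value for a one-sided test at α = 0.05: z_α = 1.645.
Power = P(Z > 1.645 − δ) = Φ(0.895) = 0.8147.
Type II error: β = 1 − power = 1 − 0.8147 = 0.1853.

β ≈ 0.185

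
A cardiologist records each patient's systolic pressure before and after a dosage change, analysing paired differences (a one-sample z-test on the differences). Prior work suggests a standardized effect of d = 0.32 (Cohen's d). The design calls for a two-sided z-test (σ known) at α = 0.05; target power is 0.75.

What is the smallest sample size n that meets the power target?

n = 68

Set Φ(δ − 1.960) = 0.75; then δ − 1.960 = Φ⁻¹(0.75) = 0.674, giving δ = 2.634.
(The Φ(−δ − z_{α/2}) term is vanishingly small for δ > 0 and is dropped in the standard sample-size formula.)
δ = d·√n ⇒ n = (δ/d)² = (2.634 / 0.32)² = 67.78.
Rounding up, n = 68.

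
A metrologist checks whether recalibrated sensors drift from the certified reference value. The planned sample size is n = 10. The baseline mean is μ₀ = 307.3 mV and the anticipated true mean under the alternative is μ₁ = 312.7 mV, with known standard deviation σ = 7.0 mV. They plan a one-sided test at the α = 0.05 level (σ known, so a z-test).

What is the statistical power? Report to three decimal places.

Standardized effect: d = |μ₁ − μ₀| / σ = |312.7 − 307.3| / 7.0 = 0.7714
Noncentrality parameter: δ = d·√n = 0.7714 × √10 = 2.4395
One-sided α = 0.05 → critical value z_{0.05} = 1.645.
Power = P(Z > 1.645 − δ) = Φ(0.795) = 0.7866.

Power ≈ 0.787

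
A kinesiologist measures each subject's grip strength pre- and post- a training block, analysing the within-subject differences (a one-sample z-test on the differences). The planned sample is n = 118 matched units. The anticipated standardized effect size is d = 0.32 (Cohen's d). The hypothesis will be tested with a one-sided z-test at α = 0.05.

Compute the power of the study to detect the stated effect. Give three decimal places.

Power ≈ 0.966

Noncentrality parameter: δ = d·√n = 0.32 × √118 = 3.4761
One-sided α = 0.05 → critical value z_{0.05} = 1.645.
Power = P(Z > 1.645 − δ) = Φ(1.831) = 0.9665.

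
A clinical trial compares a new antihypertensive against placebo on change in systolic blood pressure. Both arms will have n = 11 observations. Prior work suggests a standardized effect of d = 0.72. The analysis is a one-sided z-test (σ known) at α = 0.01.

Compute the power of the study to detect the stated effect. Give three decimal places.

Power ≈ 0.262

Noncentrality parameter: δ = d·√(n/2) = 0.72 × √(11/2) = 1.6885
One-sided α = 0.01 → critical value z_{0.01} = 2.326.
Power = P(Z > 2.326 − δ) = Φ(-0.638) = 0.2618.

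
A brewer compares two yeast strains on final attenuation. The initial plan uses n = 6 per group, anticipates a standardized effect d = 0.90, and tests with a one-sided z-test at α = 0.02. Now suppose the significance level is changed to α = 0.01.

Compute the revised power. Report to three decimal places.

δ = d·√(n/2) = 0.90 × √(6/2) = 1.5588 (unchanged). New critical value: z_{0.01} = 2.326.
Revised power = P(Z > 2.326 − δ) = Φ(-0.768) = 0.2214.

Power ≈ 0.221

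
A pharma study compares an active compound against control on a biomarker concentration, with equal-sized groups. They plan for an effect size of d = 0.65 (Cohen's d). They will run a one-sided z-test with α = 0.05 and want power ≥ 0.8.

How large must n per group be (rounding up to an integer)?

n = 30 per group

For power 0.8 need Φ(δ − z_{0.05}) = 0.8, so δ = z_{0.05} + z_{0.20} = 1.645 + 0.842 = 2.486.
δ = d·√(n/2) ⇒ n = 2(δ/d)² = 2 × (2.486 / 0.65)² = 29.27.
Round up to the next whole unit.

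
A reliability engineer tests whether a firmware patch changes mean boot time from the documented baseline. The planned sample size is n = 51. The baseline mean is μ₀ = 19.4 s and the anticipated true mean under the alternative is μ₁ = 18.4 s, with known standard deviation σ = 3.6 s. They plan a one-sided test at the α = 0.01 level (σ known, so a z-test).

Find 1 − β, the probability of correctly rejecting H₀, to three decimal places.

Power ≈ 0.366

Standardized effect: d = |μ₁ − μ₀| / σ = |18.4 − 19.4| / 3.6 = 0.2778
Noncentrality parameter: δ = d·√n = 0.2778 × √51 = 1.9837
Critical value for a one-sided test at α = 0.01: z_α = 2.326.
Power = P(Z > 2.326 − δ) = Φ(-0.343) = 0.3659.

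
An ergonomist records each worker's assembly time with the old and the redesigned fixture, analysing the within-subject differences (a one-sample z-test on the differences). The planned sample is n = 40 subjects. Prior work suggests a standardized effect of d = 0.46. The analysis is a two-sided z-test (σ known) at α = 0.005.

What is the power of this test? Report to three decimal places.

Noncentrality parameter: λ = d·√n = 0.46 × √40 = 2.9093
Two-sided α = 0.005 → critical value z_{0.0025} = 2.807.
Power = Φ(λ − 2.807) + Φ(−λ − 2.807) = Φ(0.102) + Φ(-5.716) = 0.5407 + 0.0000 = 0.5407.

Power ≈ 0.541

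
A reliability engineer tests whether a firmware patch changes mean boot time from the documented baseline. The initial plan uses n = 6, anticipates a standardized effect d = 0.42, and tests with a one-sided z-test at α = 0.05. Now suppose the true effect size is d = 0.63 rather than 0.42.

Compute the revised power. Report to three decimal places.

Power ≈ 0.460

With d = 0.63: δ = d·√n = 0.63 × √6 = 1.5432. Critical value z_{0.05} = 1.645.
Revised power = P(Z > 1.645 − δ) = Φ(-0.102) = 0.4595.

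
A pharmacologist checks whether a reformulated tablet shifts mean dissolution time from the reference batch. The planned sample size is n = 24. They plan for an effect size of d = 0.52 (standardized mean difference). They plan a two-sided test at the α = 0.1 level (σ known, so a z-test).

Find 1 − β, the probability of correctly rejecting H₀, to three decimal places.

Power ≈ 0.817

Noncentrality parameter: δ = d·√n = 0.52 × √24 = 2.5475
Two-sided α = 0.1 → critical value z_{0.05} = 1.645.
Power = Φ(δ − 1.645) + Φ(−δ − 1.645) = Φ(0.903) + Φ(-4.192) = 0.8166 + 0.0000 = 0.8166.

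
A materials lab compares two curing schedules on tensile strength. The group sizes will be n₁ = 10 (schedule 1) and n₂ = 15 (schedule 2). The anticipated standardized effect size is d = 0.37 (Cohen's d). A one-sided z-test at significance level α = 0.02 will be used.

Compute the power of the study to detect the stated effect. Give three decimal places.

Power ≈ 0.126

Noncentrality parameter: δ = d / √(1/n₁ + 1/n₂) = 0.37 / √(1/10 + 1/15) = 0.9063
One-sided α = 0.02 → critical value z_{0.02} = 2.054.
Power = P(Z > 2.054 − δ) = Φ(-1.147) = 0.1256.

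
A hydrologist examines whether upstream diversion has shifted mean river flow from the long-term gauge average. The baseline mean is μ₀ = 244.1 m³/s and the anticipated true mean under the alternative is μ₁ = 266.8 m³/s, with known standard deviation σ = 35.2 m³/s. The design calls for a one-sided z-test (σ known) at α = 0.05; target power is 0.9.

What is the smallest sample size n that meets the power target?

Standardized effect: d = |μ₁ − μ₀| / σ = |266.8 − 244.1| / 35.2 = 0.6449
Set Φ(δ − 1.645) = 0.9; then δ − 1.645 = Φ⁻¹(0.9) = 1.282, giving δ = 2.926.
δ = d·√n ⇒ n = (δ/d)² = (2.926 / 0.6449)² = 20.59.
Round up to the next whole unit.

n = 21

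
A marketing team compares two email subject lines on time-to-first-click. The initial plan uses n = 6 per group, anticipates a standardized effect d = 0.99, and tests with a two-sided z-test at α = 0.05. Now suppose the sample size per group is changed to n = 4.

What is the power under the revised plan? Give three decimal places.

Power ≈ 0.288

With n = 4 per group: δ = d·√(n/2) = 0.99 × √(4/2) = 1.4001. Critical value z_{0.025} = 1.960.
Revised power = Φ(δ − 1.960) + Φ(−δ − 1.960) = Φ(-0.560) + Φ(-3.360) = 0.2878 + 0.0004 = 0.2882.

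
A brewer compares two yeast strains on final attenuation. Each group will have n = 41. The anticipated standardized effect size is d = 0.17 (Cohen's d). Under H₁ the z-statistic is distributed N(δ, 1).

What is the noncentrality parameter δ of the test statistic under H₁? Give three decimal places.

δ = d·√(n/2) = 0.17 × √(41/2) = 0.7697

δ ≈ 0.770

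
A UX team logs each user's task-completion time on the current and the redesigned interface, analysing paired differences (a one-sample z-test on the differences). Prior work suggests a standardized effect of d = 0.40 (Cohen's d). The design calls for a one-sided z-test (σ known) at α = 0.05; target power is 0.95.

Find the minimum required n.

n = 68

For power 0.95 need Φ(δ − z_{0.05}) = 0.95, so δ = z_{0.05} + z_{0.05} = 1.645 + 1.645 = 3.290.
δ = d·√n ⇒ n = (δ/d)² = (3.290 / 0.40)² = 67.64.
Rounding up, n = 68.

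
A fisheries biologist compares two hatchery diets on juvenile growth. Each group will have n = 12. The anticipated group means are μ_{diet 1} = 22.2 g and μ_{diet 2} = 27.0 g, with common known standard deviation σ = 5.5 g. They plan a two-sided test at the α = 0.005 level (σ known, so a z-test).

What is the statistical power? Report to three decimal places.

Power ≈ 0.252

Standardized effect: d = |μ_{diet 1} − μ_{diet 2}| / σ = |22.2 − 27.0| / 5.5 = 0.8727
Noncentrality parameter: δ = d·√(n/2) = 0.8727 × √(12/2) = 2.1377
Two-sided α = 0.005 → critical value z_{0.0025} = 2.807.
Power = Φ(δ − 2.807) + Φ(−δ − 2.807) = Φ(-0.669) + Φ(-4.945) = 0.2517 + 0.0000 = 0.2517.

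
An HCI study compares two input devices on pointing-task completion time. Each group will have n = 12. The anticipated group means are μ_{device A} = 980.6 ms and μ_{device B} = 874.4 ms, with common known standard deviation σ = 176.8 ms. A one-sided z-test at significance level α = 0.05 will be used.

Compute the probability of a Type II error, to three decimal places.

Standardized effect: d = |μ_{device A} − μ_{device B}| / σ = |980.6 − 874.4| / 176.8 = 0.6007
Noncentrality parameter: λ = d·√(n/2) = 0.6007 × √(12/2) = 1.4714
One-sided α = 0.05 → critical value z_{0.05} = 1.645.
Power = Φ(λ − 1.645) = Φ(-0.173) = 0.4311.
Type II error: β = 1 − power = 1 − 0.4311 = 0.5689.

β ≈ 0.569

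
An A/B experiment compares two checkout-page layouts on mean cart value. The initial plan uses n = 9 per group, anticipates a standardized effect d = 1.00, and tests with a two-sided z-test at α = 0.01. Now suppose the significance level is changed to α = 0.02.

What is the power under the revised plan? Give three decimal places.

Power ≈ 0.419

δ = d·√(n/2) = 1.00 × √(9/2) = 2.1213 (unchanged). New critical value: z_{0.01} = 2.326.
Revised power = Φ(δ − 2.326) + Φ(−δ − 2.326) = Φ(-0.205) + Φ(-4.448) = 0.4188 + 0.0000 = 0.4188.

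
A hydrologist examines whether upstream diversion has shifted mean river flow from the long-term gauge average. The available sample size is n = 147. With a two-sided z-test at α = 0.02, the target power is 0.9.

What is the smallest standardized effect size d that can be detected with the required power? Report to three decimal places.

Required noncentrality: δ = z_{0.01} + z_{0.10} = 2.326 + 1.282 = 3.608.
(The second rejection-region term Φ(−δ − z_{α/2}) is negligible and dropped.)
δ = d·√n ⇒ d = δ/√n = 3.608/√147 = 0.2976.

d ≈ 0.298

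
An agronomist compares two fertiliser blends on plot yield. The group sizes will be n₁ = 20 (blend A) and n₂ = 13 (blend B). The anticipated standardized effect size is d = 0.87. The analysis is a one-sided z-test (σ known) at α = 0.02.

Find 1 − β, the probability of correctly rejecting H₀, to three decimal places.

Power ≈ 0.651

Noncentrality parameter: δ = d / √(1/n₁ + 1/n₂) = 0.87 / √(1/20 + 1/13) = 2.4420
Critical value for a one-sided test at α = 0.02: z_α = 2.054.
Power = Φ(δ − 2.054) = Φ(0.388) = 0.6511.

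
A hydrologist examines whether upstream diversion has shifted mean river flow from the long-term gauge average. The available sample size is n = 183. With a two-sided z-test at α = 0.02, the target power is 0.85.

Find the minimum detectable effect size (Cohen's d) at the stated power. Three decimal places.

Need Φ(δ − 2.326) = 0.85, so δ = 2.326 + 1.036 = 3.363.
(Lower-tail contribution to power is negligible for δ > 0.)
δ = d·√n ⇒ d = δ/√n = 3.363/√183 = 0.2486.

d ≈ 0.249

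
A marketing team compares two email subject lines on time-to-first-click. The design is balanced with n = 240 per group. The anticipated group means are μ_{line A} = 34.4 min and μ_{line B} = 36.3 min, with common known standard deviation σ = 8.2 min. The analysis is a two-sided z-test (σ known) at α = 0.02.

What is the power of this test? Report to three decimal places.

Standardized effect: d = |μ_{line A} − μ_{line B}| / σ = |34.4 − 36.3| / 8.2 = 0.2317
Noncentrality parameter: δ = d·√(n/2) = 0.2317 × √(240/2) = 2.5382
Two-sided α = 0.02 → critical value z_{0.01} = 2.326.
Power = Φ(δ − 2.326) + Φ(−δ − 2.326) = Φ(0.212) + Φ(-4.865) = 0.5839 + 0.0000 = 0.5839.

Power ≈ 0.584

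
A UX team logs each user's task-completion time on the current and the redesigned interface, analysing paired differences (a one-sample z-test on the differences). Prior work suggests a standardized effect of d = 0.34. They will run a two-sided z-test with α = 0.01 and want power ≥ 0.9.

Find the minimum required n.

Set Φ(δ − 2.576) = 0.9; then δ − 2.576 = Φ⁻¹(0.9) = 1.282, giving δ = 3.857.
(The Φ(−δ − z_{α/2}) term is vanishingly small for δ > 0 and is dropped in the standard sample-size formula.)
δ = d·√n ⇒ n = (δ/d)² = (3.857 / 0.34)² = 128.71.
Rounding up, n = 129.

n = 129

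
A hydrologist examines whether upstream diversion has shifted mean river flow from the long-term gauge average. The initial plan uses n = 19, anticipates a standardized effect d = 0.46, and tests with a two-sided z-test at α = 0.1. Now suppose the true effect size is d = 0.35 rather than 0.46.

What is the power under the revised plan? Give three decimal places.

With d = 0.35: δ = d·√n = 0.35 × √19 = 1.5256. Critical value z_{0.05} = 1.645.
Revised power = Φ(δ − 1.645) + Φ(−δ − 1.645) = Φ(-0.119) + Φ(-3.170) = 0.4525 + 0.0008 = 0.4533.

Power ≈ 0.453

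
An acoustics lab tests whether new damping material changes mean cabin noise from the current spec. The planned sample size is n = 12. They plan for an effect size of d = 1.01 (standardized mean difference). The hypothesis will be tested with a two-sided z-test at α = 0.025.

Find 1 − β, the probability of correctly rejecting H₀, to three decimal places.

Power ≈ 0.896

Noncentrality parameter: δ = d·√n = 1.01 × √12 = 3.4987
Critical value for a two-sided test at α = 0.025: z_{α/2} = 2.241.
Power = Φ(δ − 2.241) + Φ(−δ − 2.241) = Φ(1.257) + Φ(-5.740) = 0.8957 + 0.0000 = 0.8957.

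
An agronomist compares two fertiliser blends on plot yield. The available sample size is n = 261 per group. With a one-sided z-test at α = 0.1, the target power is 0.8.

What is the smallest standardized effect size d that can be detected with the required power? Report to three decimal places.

Required noncentrality: δ = z_{0.1} + z_{0.20} = 1.282 + 0.842 = 2.123.
δ = d·√(n/2) ⇒ d = δ/√(n/2) = 2.123/√(261/2) = 0.1859.

d ≈ 0.186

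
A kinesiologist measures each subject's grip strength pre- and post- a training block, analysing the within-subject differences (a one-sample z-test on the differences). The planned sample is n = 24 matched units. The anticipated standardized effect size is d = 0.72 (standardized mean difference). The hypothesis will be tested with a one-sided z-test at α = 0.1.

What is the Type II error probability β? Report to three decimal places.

Noncentrality parameter: δ = d·√n = 0.72 × √24 = 3.5273
Critical value for a one-sided test at α = 0.1: z_α = 1.282.
Power = P(Z > 1.282 − δ) = Φ(2.246) = 0.9876.
Type II error: β = 1 − power = 1 − 0.9876 = 0.0124.

β ≈ 0.012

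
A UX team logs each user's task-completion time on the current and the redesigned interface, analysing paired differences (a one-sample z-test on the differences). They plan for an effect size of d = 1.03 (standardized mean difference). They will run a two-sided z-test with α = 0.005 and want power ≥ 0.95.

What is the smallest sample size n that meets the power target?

n = 19

Set Φ(δ − 2.807) = 0.95; then δ − 2.807 = Φ⁻¹(0.95) = 1.645, giving δ = 4.452.
(For δ > 0 the lower-tail rejection region contributes negligibly to power, so the one-term inversion is standard.)
δ = d·√n ⇒ n = (δ/d)² = (4.452 / 1.03)² = 18.68.
Round up to the next whole unit.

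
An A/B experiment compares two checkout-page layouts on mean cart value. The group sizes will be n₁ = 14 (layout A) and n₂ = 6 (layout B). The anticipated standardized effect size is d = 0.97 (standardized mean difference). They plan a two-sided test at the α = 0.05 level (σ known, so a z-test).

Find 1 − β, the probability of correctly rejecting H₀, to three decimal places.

Power ≈ 0.511

Noncentrality parameter: δ = d / √(1/n₁ + 1/n₂) = 0.97 / √(1/14 + 1/6) = 1.9879
Critical value for a two-sided test at α = 0.05: z_{α/2} = 1.960.
Power = Φ(δ − 1.960) + Φ(−δ − 1.960) = Φ(0.028) + Φ(-3.948) = 0.5111 + 0.0000 = 0.5112.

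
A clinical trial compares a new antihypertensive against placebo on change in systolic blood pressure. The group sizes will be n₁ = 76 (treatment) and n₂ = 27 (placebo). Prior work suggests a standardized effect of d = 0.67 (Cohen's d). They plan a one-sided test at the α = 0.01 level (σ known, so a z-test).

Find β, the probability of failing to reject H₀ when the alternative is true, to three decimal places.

β ≈ 0.253

Noncentrality parameter: δ = d / √(1/n₁ + 1/n₂) = 0.67 / √(1/76 + 1/27) = 2.9905
Critical value for a one-sided test at α = 0.01: z_α = 2.326.
Power = Φ(δ − 2.326) = Φ(0.664) = 0.7467.
Type II error: β = 1 − power = 1 − 0.7467 = 0.2533.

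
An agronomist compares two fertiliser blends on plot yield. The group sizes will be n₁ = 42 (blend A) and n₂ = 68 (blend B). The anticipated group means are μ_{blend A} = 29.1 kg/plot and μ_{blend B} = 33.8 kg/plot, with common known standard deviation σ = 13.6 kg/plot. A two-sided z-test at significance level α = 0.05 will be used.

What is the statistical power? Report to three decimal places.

Standardized effect: d = |μ_{blend A} − μ_{blend B}| / σ = |29.1 − 33.8| / 13.6 = 0.3456
Noncentrality parameter: δ = d / √(1/n₁ + 1/n₂) = 0.3456 / √(1/42 + 1/68) = 1.7609
Two-sided α = 0.05 → critical value z_{0.025} = 1.960.
Power = Φ(δ − 1.960) + Φ(−δ − 1.960) = Φ(-0.199) + Φ(-3.721) = 0.4211 + 0.0001 = 0.4212.

Power ≈ 0.421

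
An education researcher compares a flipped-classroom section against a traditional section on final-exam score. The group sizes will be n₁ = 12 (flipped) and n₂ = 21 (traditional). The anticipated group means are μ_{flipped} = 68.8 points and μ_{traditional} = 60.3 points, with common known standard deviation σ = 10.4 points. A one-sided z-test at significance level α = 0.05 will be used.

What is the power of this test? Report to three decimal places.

Standardized effect: d = |μ_{flipped} − μ_{traditional}| / σ = |68.8 − 60.3| / 10.4 = 0.8173
Noncentrality parameter: λ = d / √(1/n₁ + 1/n₂) = 0.8173 / √(1/12 + 1/21) = 2.2585
One-sided α = 0.05 → critical value z_{0.05} = 1.645.
Power = Φ(λ − 1.645) = Φ(0.614) = 0.7303.

Power ≈ 0.730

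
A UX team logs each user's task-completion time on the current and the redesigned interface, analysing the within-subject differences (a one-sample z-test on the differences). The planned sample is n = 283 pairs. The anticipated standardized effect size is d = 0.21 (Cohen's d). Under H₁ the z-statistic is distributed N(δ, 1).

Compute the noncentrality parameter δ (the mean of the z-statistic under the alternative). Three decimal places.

The noncentrality parameter scales effect size by the design's sample-size factor: δ = d·√n = 0.21 × √283 = 3.5327

δ ≈ 3.533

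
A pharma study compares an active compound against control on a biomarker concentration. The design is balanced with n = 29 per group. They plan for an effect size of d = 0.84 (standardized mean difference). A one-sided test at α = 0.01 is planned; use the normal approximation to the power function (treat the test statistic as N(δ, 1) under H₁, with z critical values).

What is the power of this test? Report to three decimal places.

Power ≈ 0.808

Noncentrality parameter: δ = d·√(n/2) = 0.84 × √(29/2) = 3.1986
One-sided α = 0.01 → critical value z_{0.01} = 2.326.
Power = P(Z > 2.326 − δ) = Φ(0.872) = 0.8085.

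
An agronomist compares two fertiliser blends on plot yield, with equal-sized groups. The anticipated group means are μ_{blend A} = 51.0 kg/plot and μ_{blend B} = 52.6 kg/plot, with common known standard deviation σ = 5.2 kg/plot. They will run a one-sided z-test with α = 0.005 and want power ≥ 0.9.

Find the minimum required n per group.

n = 315 per group

Standardized effect: d = |μ_{blend A} − μ_{blend B}| / σ = |51.0 − 52.6| / 5.2 = 0.3077
Set Φ(δ − 2.576) = 0.9; then δ − 2.576 = Φ⁻¹(0.9) = 1.282, giving δ = 3.857.
δ = d·√(n/2) ⇒ n = 2(δ/d)² = 2 × (3.857 / 0.3077)² = 314.33.
Round up to the next whole unit.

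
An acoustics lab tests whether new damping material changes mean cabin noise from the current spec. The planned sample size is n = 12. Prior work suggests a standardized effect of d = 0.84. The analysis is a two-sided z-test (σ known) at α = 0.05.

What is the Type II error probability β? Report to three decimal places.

β ≈ 0.171

Noncentrality parameter: δ = d·√n = 0.84 × √12 = 2.9098
Two-sided α = 0.05 → critical value z_{0.025} = 1.960.
Power = Φ(δ − 1.960) + Φ(−δ − 1.960) = Φ(0.950) + Φ(-4.870) = 0.8289 + 0.0000 = 0.8289.
Type II error: β = 1 − power = 1 − 0.8289 = 0.1711.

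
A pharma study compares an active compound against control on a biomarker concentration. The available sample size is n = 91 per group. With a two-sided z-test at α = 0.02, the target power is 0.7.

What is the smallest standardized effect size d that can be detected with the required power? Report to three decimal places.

Required noncentrality: δ = z_{0.01} + z_{0.30} = 2.326 + 0.524 = 2.851.
(The second rejection-region term Φ(−δ − z_{α/2}) is negligible and dropped.)
δ = d·√(n/2) ⇒ d = δ/√(n/2) = 2.851/√(91/2) = 0.4226.

d ≈ 0.423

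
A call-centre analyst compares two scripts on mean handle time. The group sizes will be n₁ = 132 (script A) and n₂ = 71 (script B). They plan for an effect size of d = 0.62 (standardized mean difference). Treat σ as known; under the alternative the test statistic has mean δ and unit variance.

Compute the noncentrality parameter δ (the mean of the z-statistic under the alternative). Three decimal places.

δ ≈ 4.213

δ = d / √(1/n₁ + 1/n₂) = 0.62 / √(1/132 + 1/71) = 4.2127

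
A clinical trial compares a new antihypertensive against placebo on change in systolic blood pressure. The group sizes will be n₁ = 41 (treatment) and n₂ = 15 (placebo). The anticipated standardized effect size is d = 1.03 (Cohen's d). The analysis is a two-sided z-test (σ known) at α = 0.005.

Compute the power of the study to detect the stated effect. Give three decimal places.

Noncentrality parameter: δ = d / √(1/n₁ + 1/n₂) = 1.03 / √(1/41 + 1/15) = 3.4133
Two-sided α = 0.005 → critical value z_{0.0025} = 2.807.
Power = Φ(δ − 2.807) + Φ(−δ − 2.807) = Φ(0.606) + Φ(-6.220) = 0.7278 + 0.0000 = 0.7278.

Power ≈ 0.728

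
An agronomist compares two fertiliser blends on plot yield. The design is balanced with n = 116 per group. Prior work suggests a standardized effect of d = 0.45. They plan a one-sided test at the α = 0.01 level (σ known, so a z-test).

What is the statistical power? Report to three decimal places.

Power ≈ 0.864

Noncentrality parameter: δ = d·√(n/2) = 0.45 × √(116/2) = 3.4271
Critical value for a one-sided test at α = 0.01: z_α = 2.326.
Power = P(Z > 2.326 − δ) = Φ(1.101) = 0.8645.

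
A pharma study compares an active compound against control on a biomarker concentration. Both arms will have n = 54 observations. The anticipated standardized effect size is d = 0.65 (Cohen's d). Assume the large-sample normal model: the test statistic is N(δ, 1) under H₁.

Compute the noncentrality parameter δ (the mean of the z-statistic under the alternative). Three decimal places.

The noncentrality parameter scales effect size by the design's sample-size factor: δ = d·√(n/2) = 0.65 × √(54/2) = 3.3775

δ ≈ 3.377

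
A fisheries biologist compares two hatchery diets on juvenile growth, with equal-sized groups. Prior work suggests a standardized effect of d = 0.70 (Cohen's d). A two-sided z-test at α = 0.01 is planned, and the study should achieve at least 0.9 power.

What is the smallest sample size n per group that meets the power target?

n = 61 per group

For power 0.9 need Φ(δ − z_{0.005}) = 0.9, so δ = z_{0.005} + z_{0.10} = 2.576 + 1.282 = 3.857.
(The Φ(−δ − z_{α/2}) term is vanishingly small for δ > 0 and is dropped in the standard sample-size formula.)
δ = d·√(n/2) ⇒ n = 2(δ/d)² = 2 × (3.857 / 0.70)² = 60.73.
Round up to the next whole unit.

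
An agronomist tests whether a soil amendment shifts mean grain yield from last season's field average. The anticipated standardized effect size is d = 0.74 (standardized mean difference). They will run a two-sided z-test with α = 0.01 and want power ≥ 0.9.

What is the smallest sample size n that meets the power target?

n = 28

For power 0.9 need Φ(δ − z_{0.005}) = 0.9, so δ = z_{0.005} + z_{0.10} = 2.576 + 1.282 = 3.857.
(Ignoring the negligible lower-tail rejection probability gives the usual closed-form inversion.)
δ = d·√n ⇒ n = (δ/d)² = (3.857 / 0.74)² = 27.17.
Rounding up, n = 28.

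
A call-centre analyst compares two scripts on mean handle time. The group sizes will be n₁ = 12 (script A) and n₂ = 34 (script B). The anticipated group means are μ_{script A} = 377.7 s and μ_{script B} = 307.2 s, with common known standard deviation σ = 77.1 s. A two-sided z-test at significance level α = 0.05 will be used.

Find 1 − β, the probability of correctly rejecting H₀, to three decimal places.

Power ≈ 0.777

Standardized effect: d = |μ_{script A} − μ_{script B}| / σ = |377.7 − 307.2| / 77.1 = 0.9144
Noncentrality parameter: δ = d / √(1/n₁ + 1/n₂) = 0.9144 / √(1/12 + 1/34) = 2.7232
Critical value for a two-sided test at α = 0.05: z_{α/2} = 1.960.
Power = Φ(δ − 1.960) + Φ(−δ − 1.960) = Φ(0.763) + Φ(-4.683) = 0.7774 + 0.0000 = 0.7774.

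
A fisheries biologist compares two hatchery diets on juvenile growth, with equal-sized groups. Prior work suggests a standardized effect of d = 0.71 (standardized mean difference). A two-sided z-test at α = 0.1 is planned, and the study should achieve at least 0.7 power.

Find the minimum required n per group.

For power 0.7 need Φ(δ − z_{0.05}) = 0.7, so δ = z_{0.05} + z_{0.30} = 1.645 + 0.524 = 2.169.
(Ignoring the negligible lower-tail rejection probability gives the usual closed-form inversion.)
δ = d·√(n/2) ⇒ n = 2(δ/d)² = 2 × (2.169 / 0.71)² = 18.67.
Round up to the next whole unit.

n = 19 per group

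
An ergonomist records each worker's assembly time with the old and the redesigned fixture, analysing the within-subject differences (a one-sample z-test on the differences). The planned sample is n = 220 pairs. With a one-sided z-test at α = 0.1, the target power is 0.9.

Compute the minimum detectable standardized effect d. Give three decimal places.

Need Φ(δ − 1.282) = 0.9, so δ = 1.282 + 1.282 = 2.563.
δ = d·√n ⇒ d = δ/√n = 2.563/√220 = 0.1728.

d ≈ 0.173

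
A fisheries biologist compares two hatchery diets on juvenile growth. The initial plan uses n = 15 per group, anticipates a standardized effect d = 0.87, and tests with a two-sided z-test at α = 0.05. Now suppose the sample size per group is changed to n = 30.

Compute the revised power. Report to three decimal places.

With n = 30 per group: δ = d·√(n/2) = 0.87 × √(30/2) = 3.3695. Critical value z_{0.025} = 1.960.
Revised power = Φ(δ − 1.960) + Φ(−δ − 1.960) = Φ(1.410) + Φ(-5.329) = 0.9207 + 0.0000 = 0.9207.

Power ≈ 0.921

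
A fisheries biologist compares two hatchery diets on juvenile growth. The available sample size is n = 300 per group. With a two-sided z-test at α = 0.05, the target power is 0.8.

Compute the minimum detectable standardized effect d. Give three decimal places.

Need Φ(δ − 1.960) = 0.8, so δ = 1.960 + 0.842 = 2.802.
(The second rejection-region term Φ(−δ − z_{α/2}) is negligible and dropped.)
δ = d·√(n/2) ⇒ d = δ/√(n/2) = 2.802/√(300/2) = 0.2287.

d ≈ 0.229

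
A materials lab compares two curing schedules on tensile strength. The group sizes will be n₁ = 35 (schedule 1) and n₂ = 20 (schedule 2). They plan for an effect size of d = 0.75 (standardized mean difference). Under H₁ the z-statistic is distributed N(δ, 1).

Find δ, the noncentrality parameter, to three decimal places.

δ ≈ 2.676

δ = d / √(1/n₁ + 1/n₂) = 0.75 / √(1/35 + 1/20) = 2.6756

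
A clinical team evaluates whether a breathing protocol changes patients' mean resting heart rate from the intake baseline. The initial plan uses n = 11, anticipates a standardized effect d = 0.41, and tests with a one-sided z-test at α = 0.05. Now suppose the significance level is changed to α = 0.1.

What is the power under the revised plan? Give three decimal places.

Power ≈ 0.531

δ = d·√n = 0.41 × √11 = 1.3598 (unchanged). New critical value: z_{0.1} = 1.282.
Revised power = Φ(δ − 1.282) = Φ(0.078) = 0.5312.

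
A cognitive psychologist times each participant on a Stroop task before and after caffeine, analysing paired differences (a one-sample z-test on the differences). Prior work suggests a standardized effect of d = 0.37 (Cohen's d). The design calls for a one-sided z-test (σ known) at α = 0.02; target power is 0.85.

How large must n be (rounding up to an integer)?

n = 70

For power 0.85 need Φ(δ − z_{0.02}) = 0.85, so δ = z_{0.02} + z_{0.15} = 2.054 + 1.036 = 3.090.
δ = d·√n ⇒ n = (δ/d)² = (3.090 / 0.37)² = 69.75.
Rounding up, n = 70.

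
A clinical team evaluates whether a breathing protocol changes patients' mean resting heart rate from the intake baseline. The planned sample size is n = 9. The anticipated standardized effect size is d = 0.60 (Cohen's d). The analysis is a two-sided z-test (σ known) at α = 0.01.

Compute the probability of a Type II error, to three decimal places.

β ≈ 0.781

Noncentrality parameter: δ = d·√n = 0.60 × √9 = 1.8000
Critical value for a two-sided test at α = 0.01: z_{α/2} = 2.576.
Power = Φ(δ − 2.576) + Φ(−δ − 2.576) = Φ(-0.776) + Φ(-4.376) = 0.2189 + 0.0000 = 0.2189.
Type II error: β = 1 − power = 1 − 0.2189 = 0.7811.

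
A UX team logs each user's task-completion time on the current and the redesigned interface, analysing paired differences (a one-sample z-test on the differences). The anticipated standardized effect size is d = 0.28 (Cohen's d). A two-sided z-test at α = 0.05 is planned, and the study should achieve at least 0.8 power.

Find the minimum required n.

n = 101

Set Φ(δ − 1.960) = 0.8; then δ − 1.960 = Φ⁻¹(0.8) = 0.842, giving δ = 2.802.
(For δ > 0 the lower-tail rejection region contributes negligibly to power, so the one-term inversion is standard.)
δ = d·√n ⇒ n = (δ/d)² = (2.802 / 0.28)² = 100.11.
Round up to the next whole unit.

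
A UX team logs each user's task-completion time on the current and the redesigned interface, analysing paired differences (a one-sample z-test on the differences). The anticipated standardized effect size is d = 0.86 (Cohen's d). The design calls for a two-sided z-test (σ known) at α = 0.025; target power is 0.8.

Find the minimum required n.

For power 0.8 need Φ(δ − z_{0.0125}) = 0.8, so δ = z_{0.0125} + z_{0.20} = 2.241 + 0.842 = 3.083.
(For δ > 0 the lower-tail rejection region contributes negligibly to power, so the one-term inversion is standard.)
δ = d·√n ⇒ n = (δ/d)² = (3.083 / 0.86)² = 12.85.
Round up to the next whole unit.

n = 13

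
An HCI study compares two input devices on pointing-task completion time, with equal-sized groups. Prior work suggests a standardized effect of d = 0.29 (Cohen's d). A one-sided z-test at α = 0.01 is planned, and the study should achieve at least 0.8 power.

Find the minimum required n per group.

n = 239 per group

Set Φ(δ − 2.326) = 0.8; then δ − 2.326 = Φ⁻¹(0.8) = 0.842, giving δ = 3.168.
δ = d·√(n/2) ⇒ n = 2(δ/d)² = 2 × (3.168 / 0.29)² = 238.67.
Round up to the next whole unit.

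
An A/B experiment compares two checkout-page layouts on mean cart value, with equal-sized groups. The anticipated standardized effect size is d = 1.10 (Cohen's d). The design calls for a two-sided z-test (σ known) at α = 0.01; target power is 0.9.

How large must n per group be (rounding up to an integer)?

n = 25 per group

For power 0.9 need Φ(δ − z_{0.005}) = 0.9, so δ = z_{0.005} + z_{0.10} = 2.576 + 1.282 = 3.857.
(Ignoring the negligible lower-tail rejection probability gives the usual closed-form inversion.)
δ = d·√(n/2) ⇒ n = 2(δ/d)² = 2 × (3.857 / 1.10)² = 24.59.
Rounding up, n = 25 per group.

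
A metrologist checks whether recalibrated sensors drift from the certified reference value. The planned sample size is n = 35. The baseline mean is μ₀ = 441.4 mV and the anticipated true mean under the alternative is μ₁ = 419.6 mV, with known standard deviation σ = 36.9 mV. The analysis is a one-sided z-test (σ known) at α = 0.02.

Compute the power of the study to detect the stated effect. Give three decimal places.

Standardized effect: d = |μ₁ − μ₀| / σ = |419.6 − 441.4| / 36.9 = 0.5908
Noncentrality parameter: δ = d·√n = 0.5908 × √35 = 3.4951
Critical value for a one-sided test at α = 0.02: z_α = 2.054.
Power = Φ(δ − 2.054) = Φ(1.441) = 0.9253.

Power ≈ 0.925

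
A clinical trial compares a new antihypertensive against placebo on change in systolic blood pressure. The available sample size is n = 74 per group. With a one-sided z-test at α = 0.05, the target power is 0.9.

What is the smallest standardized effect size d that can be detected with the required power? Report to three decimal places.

d ≈ 0.481

Need Φ(δ − 1.645) = 0.9, so δ = 1.645 + 1.282 = 2.926.
δ = d·√(n/2) ⇒ d = δ/√(n/2) = 2.926/√(74/2) = 0.4811.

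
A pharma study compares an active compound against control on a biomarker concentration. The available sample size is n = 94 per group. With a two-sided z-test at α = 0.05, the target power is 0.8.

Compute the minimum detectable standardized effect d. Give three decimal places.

Need Φ(δ − 1.960) = 0.8, so δ = 1.960 + 0.842 = 2.802.
(Lower-tail contribution to power is negligible for δ > 0.)
δ = d·√(n/2) ⇒ d = δ/√(n/2) = 2.802/√(94/2) = 0.4087.

d ≈ 0.409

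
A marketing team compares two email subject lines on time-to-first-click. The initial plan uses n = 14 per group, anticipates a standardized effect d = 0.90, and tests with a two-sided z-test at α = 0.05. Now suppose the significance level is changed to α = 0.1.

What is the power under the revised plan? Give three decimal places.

δ = d·√(n/2) = 0.90 × √(14/2) = 2.3812 (unchanged). New critical value: z_{0.05} = 1.645.
Revised power = Φ(δ − 1.645) + Φ(−δ − 1.645) = Φ(0.736) + Φ(-4.026) = 0.7692 + 0.0000 = 0.7693.

Power ≈ 0.769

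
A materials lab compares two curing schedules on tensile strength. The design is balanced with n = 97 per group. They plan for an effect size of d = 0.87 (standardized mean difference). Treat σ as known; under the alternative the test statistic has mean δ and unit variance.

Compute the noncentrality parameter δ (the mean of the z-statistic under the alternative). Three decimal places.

δ ≈ 6.059

The noncentrality parameter scales effect size by the design's sample-size factor: δ = d·√(n/2) = 0.87 × √(97/2) = 6.0588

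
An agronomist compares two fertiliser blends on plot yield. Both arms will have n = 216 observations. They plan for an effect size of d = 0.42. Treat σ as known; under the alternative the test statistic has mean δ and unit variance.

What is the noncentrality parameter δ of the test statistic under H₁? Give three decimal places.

δ ≈ 4.365

The noncentrality parameter scales effect size by the design's sample-size factor: δ = d·√(n/2) = 0.42 × √(216/2) = 4.3648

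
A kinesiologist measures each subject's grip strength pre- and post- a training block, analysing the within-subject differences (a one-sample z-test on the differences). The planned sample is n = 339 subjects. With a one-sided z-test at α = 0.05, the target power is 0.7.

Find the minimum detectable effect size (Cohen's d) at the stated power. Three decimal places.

d ≈ 0.118

Required noncentrality: δ = z_{0.05} + z_{0.30} = 1.645 + 0.524 = 2.169.
δ = d·√n ⇒ d = δ/√n = 2.169/√339 = 0.1178.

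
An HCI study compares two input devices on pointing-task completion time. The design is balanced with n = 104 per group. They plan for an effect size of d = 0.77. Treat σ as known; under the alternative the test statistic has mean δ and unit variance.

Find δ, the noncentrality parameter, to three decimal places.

The noncentrality parameter scales effect size by the design's sample-size factor: δ = d·√(n/2) = 0.77 × √(104/2) = 5.5525

δ ≈ 5.553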